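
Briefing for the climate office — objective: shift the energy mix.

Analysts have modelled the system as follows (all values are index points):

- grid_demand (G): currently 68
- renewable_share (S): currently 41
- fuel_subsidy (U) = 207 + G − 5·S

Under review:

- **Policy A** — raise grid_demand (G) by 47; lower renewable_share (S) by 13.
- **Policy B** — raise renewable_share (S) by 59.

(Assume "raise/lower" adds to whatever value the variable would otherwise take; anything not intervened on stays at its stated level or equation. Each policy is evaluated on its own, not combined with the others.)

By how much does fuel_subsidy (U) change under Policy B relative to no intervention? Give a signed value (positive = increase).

-295

Baseline:
  G = 68
  S = 41
  U = 207 + 68 − 5·41 = 70
Policy B (S + 59):
  G = 68
  S = 41 + 59 = 100
  U = 207 + 68 − 5·100 = -225
Change in U: -225 − 70 = -295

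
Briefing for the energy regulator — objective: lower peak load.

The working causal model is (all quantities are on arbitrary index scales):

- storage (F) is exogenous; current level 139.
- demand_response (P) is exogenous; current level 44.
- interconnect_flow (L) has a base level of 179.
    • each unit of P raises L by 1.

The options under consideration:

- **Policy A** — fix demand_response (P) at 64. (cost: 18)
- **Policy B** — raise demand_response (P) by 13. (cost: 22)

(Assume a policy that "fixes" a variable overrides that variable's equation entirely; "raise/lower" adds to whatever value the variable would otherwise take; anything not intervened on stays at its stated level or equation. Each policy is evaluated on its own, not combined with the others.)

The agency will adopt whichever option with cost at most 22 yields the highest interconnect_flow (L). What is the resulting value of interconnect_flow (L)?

Policy A (P := 64):
  P = 64
  L = 179 + 64 = 243
Policy B (P + 13):
  P = 44 + 13 = 57
  L = 179 + 57 = 236
Comparing — Policy A: L=243, Policy B: L=236. Highest is 243 (Policy A).

243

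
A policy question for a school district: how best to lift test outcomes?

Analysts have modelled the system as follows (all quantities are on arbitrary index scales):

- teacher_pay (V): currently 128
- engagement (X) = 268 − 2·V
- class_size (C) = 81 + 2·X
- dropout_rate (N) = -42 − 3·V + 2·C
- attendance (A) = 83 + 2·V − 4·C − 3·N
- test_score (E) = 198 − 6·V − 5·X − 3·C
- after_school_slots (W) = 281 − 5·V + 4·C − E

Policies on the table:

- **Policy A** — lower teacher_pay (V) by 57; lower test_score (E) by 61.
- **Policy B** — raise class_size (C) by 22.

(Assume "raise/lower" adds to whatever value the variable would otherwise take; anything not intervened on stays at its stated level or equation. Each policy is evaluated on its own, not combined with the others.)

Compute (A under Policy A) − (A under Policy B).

Policy A (V − 57, E − 61):
  V = 128 − 57 = 71
  X = 268 − 2·71 = 126
  C = 81 + 2·126 = 333
  N = -42 − 3·71 + 2·333 = 411
  A = 83 + 2·71 − 4·333 − 3·411 = -2340
Policy B (C + 22):
  V = 128
  X = 268 − 2·128 = 12
  C = 81 + 2·12 (+22 from intervention) = 127
  N = -42 − 3·128 + 2·127 = -172
  A = 83 + 2·128 − 4·127 − 3·(-172) = 347
A: -2340 − 347 = -2687

-2687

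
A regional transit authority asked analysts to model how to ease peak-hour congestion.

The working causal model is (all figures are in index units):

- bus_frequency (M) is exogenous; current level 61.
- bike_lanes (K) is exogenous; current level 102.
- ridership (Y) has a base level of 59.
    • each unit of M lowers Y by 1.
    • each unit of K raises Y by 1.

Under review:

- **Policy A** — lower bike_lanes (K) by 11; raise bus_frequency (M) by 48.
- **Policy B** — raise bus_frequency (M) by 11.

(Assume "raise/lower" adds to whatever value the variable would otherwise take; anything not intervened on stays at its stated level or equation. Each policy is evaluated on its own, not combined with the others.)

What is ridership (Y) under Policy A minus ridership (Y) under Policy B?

-48

Policy A (K − 11, M + 48):
  M = 61 + 48 = 109
  K = 102 − 11 = 91
  Y = 59 − 109 + 91 = 41
Policy B (M + 11):
  M = 61 + 11 = 72
  K = 102
  Y = 59 − 72 + 102 = 89
Y: 41 − 89 = -48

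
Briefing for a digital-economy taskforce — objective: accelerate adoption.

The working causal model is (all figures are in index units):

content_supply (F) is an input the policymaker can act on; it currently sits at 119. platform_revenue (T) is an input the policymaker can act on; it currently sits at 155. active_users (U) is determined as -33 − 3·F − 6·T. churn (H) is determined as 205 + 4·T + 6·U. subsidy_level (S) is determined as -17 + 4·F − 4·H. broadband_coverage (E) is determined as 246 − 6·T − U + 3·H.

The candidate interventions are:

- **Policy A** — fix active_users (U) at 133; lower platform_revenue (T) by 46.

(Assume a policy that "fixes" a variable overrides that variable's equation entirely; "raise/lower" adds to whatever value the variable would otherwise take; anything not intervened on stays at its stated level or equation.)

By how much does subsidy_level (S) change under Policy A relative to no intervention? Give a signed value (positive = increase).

Baseline:
  F = 119
  T = 155
  U = -33 − 3·119 − 6·155 = -1320
  H = 205 + 4·155 + 6·(-1320) = -7095
  S = -17 + 4·119 − 4·(-7095) = 28839
Policy A (U := 133, T − 46):
  F = 119
  T = 155 − 46 = 109
  U = 133
  H = 205 + 4·109 + 6·133 = 1439
  S = -17 + 4·119 − 4·1439 = -5297
Change in S: -5297 − 28839 = -34136

-34136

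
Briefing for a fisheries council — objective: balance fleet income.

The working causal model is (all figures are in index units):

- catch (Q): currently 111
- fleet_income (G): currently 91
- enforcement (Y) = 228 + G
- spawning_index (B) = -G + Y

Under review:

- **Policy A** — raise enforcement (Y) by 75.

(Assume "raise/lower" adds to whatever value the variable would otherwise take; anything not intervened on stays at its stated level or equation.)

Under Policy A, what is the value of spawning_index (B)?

303

Policy A (Y + 75):
  G = 91
  Y = 228 + 91 (+75 from intervention) = 394
  B = 0 − 91 + 394 = 303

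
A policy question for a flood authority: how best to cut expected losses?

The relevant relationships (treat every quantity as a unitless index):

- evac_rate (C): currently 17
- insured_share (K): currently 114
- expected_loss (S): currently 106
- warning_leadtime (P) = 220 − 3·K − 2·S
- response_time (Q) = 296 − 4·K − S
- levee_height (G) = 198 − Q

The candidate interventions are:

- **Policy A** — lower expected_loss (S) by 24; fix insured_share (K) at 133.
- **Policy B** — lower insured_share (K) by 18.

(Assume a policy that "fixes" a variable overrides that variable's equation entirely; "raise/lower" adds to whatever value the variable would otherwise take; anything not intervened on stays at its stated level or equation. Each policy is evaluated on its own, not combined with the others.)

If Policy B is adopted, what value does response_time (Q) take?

Policy B (K − 18):
  K = 114 − 18 = 96
  S = 106
  Q = 296 − 4·96 − 106 = -194

-194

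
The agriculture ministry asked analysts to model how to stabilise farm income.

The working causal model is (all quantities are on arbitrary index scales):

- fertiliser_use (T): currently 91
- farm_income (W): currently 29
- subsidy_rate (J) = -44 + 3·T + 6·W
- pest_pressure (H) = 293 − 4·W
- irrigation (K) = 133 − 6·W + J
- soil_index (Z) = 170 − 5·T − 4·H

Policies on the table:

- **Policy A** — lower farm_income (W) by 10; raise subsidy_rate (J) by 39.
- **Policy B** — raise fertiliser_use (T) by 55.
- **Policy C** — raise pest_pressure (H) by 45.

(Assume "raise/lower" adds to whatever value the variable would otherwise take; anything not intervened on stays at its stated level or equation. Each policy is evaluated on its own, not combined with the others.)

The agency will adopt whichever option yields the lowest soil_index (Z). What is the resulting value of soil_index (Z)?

-1268

Policy A (W − 10, J + 39):
  T = 91
  W = 29 − 10 = 19
  H = 293 − 4·19 = 217
  Z = 170 − 5·91 − 4·217 = -1153
Policy B (T + 55):
  T = 91 + 55 = 146
  W = 29
  H = 293 − 4·29 = 177
  Z = 170 − 5·146 − 4·177 = -1268
Policy C (H + 45):
  T = 91
  W = 29
  H = 293 − 4·29 (+45 from intervention) = 222
  Z = 170 − 5·91 − 4·222 = -1173
Comparing — Policy A: Z=-1153, Policy B: Z=-1268, Policy C: Z=-1173. Lowest is -1268 (Policy B).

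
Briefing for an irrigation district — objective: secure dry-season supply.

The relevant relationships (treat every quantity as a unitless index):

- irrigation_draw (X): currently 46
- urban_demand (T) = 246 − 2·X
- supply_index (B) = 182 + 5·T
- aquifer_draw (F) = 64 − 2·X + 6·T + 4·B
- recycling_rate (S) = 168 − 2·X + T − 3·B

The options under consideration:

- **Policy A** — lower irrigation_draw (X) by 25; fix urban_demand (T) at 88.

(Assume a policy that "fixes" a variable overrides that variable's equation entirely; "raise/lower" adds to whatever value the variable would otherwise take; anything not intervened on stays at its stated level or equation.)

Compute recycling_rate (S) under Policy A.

-1652

Policy A (X − 25, T := 88):
  X = 46 − 25 = 21
  T = 88
  B = 182 + 5·88 = 622
  S = 168 − 2·21 + 88 − 3·622 = -1652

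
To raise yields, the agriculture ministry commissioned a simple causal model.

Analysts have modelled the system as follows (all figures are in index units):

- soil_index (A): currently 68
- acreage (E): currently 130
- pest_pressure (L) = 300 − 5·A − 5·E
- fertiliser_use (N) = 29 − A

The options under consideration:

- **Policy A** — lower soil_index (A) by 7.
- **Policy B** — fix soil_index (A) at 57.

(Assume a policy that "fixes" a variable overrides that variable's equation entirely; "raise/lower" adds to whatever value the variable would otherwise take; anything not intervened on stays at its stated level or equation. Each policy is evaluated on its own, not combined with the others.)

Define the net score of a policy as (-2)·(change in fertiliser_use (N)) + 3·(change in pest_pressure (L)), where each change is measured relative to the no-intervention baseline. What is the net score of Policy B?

143

Baseline:
  A = 68
  E = 130
  L = 300 − 5·68 − 5·130 = -690
  N = 29 − 68 = -39
Policy B (A := 57):
  A = 57
  E = 130
  L = 300 − 5·57 − 5·130 = -635
  N = 29 − 57 = -28
ΔN = -28 − (-39) = 11; ΔL = -635 − (-690) = 55
Score = (-2)·11 + 3·55 = 143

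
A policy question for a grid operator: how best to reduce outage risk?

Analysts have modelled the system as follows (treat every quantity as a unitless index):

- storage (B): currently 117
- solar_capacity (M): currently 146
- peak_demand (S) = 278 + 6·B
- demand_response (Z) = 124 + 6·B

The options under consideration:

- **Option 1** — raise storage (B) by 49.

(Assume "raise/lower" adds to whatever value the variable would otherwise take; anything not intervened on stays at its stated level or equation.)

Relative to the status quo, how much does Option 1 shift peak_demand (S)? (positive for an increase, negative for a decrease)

294

Baseline:
  B = 117
  S = 278 + 6·117 = 980
Option 1 (B + 49):
  B = 117 + 49 = 166
  S = 278 + 6·166 = 1274
Change in S: 1274 − 980 = 294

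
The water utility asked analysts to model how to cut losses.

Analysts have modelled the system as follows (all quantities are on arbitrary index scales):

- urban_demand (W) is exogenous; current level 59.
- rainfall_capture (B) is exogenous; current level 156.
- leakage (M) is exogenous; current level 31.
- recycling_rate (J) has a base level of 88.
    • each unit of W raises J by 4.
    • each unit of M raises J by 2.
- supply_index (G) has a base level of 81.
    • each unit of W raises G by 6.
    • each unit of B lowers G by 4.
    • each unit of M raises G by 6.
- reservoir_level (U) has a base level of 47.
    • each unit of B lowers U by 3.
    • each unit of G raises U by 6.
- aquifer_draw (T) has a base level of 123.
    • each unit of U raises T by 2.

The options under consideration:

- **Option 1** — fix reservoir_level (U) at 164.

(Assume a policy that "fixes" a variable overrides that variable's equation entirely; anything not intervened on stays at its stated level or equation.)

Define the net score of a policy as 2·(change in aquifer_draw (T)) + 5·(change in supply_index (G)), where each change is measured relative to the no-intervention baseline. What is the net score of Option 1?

Baseline:
  W = 59
  B = 156
  M = 31
  G = 81 + 6·59 − 4·156 + 6·31 = -3
  U = 47 − 3·156 + 6·(-3) = -439
  T = 123 + 2·(-439) = -755
Option 1 (U := 164):
  W = 59
  B = 156
  M = 31
  G = 81 + 6·59 − 4·156 + 6·31 = -3
  U = 164
  T = 123 + 2·164 = 451
ΔT = 451 − (-755) = 1206; ΔG = -3 − (-3) = 0
Score = 2·1206 + 5·0 = 2412

2412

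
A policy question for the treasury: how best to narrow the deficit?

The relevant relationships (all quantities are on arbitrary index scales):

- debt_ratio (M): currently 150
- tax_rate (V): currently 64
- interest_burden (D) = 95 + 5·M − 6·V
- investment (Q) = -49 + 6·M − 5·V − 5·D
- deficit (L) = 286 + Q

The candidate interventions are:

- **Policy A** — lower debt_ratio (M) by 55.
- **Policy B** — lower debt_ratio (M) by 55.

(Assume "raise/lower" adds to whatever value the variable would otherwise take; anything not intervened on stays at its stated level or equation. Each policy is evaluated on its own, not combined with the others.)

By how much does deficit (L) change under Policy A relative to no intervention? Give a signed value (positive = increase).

Baseline:
  M = 150
  V = 64
  D = 95 + 5·150 − 6·64 = 461
  Q = -49 + 6·150 − 5·64 − 5·461 = -1774
  L = 286 + (-1774) = -1488
Policy A (M − 55):
  M = 150 − 55 = 95
  V = 64
  D = 95 + 5·95 − 6·64 = 186
  Q = -49 + 6·95 − 5·64 − 5·186 = -729
  L = 286 + (-729) = -443
Change in L: -443 − (-1488) = 1045

1045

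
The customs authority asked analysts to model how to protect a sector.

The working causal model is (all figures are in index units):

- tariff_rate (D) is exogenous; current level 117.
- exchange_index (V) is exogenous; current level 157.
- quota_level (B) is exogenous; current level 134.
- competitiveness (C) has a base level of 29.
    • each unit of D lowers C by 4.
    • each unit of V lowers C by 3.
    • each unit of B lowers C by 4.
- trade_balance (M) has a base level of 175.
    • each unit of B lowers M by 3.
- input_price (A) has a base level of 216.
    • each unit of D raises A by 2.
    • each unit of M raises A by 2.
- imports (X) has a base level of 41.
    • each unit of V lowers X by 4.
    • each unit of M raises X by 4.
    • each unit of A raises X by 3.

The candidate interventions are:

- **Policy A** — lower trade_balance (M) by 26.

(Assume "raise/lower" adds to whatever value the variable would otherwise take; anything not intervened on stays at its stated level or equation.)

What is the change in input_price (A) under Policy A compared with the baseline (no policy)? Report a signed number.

Baseline:
  D = 117
  B = 134
  M = 175 − 3·134 = -227
  A = 216 + 2·117 + 2·(-227) = -4
Policy A (M − 26):
  D = 117
  B = 134
  M = 175 − 3·134 (−26 from intervention) = -253
  A = 216 + 2·117 + 2·(-253) = -56
Change in A: -56 − (-4) = -52

-52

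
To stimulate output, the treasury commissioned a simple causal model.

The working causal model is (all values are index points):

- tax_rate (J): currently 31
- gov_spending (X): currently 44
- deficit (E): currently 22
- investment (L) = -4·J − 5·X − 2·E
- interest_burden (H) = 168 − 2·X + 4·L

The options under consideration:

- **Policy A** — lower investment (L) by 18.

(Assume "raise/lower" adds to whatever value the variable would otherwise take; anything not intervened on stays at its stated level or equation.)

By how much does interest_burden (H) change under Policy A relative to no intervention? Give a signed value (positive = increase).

Baseline:
  J = 31
  X = 44
  E = 22
  L = 0 − 4·31 − 5·44 − 2·22 = -388
  H = 168 − 2·44 + 4·(-388) = -1472
Policy A (L − 18):
  J = 31
  X = 44
  E = 22
  L = 0 − 4·31 − 5·44 − 2·22 (−18 from intervention) = -406
  H = 168 − 2·44 + 4·(-406) = -1544
Change in H: -1544 − (-1472) = -72

-72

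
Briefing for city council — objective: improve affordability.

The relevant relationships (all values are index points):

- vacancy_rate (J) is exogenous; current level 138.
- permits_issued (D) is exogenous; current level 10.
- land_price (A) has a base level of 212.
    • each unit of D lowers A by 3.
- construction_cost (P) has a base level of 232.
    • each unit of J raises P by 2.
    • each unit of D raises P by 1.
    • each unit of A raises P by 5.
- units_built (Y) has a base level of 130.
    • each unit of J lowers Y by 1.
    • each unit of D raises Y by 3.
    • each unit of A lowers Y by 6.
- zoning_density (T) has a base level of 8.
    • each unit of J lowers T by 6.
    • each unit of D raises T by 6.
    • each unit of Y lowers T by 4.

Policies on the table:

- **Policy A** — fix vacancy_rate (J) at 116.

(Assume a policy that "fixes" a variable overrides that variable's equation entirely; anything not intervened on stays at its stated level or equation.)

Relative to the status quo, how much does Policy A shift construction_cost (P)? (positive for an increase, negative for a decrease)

Baseline:
  J = 138
  D = 10
  A = 212 − 3·10 = 182
  P = 232 + 2·138 + 10 + 5·182 = 1428
Policy A (J := 116):
  J = 116
  D = 10
  A = 212 − 3·10 = 182
  P = 232 + 2·116 + 10 + 5·182 = 1384
Change in P: 1384 − 1428 = -44

-44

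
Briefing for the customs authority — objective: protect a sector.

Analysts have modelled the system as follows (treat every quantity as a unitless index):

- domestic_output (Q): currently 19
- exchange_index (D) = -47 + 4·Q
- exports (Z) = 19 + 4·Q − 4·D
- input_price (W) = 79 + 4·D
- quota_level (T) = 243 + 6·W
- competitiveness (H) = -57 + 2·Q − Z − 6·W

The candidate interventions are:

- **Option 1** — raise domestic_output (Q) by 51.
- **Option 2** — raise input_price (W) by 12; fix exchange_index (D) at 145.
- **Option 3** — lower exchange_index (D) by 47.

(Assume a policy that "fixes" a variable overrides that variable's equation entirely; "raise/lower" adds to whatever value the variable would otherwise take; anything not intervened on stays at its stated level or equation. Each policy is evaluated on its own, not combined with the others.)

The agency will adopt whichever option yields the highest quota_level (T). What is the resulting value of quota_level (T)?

Option 1 (Q + 51):
  Q = 19 + 51 = 70
  D = -47 + 4·70 = 233
  W = 79 + 4·233 = 1011
  T = 243 + 6·1011 = 6309
Option 2 (W + 12, D := 145):
  Q = 19
  D = 145
  W = 79 + 4·145 (+12 from intervention) = 671
  T = 243 + 6·671 = 4269
Option 3 (D − 47):
  Q = 19
  D = -47 + 4·19 (−47 from intervention) = -18
  W = 79 + 4·(-18) = 7
  T = 243 + 6·7 = 285
Comparing — Option 1: T=6309, Option 2: T=4269, Option 3: T=285. Highest is 6309 (Option 1).

6309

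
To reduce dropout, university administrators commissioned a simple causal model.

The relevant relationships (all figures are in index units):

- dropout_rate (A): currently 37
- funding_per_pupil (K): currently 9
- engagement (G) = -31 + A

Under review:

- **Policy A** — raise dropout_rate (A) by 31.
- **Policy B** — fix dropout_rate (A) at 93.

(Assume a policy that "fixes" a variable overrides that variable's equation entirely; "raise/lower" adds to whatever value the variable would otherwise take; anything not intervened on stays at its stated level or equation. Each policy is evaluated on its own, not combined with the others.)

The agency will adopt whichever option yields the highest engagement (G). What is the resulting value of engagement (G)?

Policy A (A + 31):
  A = 37 + 31 = 68
  G = -31 + 68 = 37
Policy B (A := 93):
  A = 93
  G = -31 + 93 = 62
Comparing — Policy A: G=37, Policy B: G=62. Highest is 62 (Policy B).

62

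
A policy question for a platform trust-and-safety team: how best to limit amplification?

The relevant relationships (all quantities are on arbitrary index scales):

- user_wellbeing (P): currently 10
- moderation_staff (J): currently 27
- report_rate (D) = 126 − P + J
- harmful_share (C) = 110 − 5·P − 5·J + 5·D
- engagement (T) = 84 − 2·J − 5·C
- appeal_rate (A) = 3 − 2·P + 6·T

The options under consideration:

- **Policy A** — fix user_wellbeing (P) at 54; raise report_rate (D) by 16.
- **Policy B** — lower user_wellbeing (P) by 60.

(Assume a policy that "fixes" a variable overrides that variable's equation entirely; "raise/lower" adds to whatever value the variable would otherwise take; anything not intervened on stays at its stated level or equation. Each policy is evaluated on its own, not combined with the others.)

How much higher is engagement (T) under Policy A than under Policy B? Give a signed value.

Policy A (P := 54, D + 16):
  P = 54
  J = 27
  D = 126 − 54 + 27 (+16 from intervention) = 115
  C = 110 − 5·54 − 5·27 + 5·115 = 280
  T = 84 − 2·27 − 5·280 = -1370
Policy B (P − 60):
  P = 10 − 60 = -50
  J = 27
  D = 126 − (-50) + 27 = 203
  C = 110 − 5·(-50) − 5·27 + 5·203 = 1240
  T = 84 − 2·27 − 5·1240 = -6170
T: -1370 − (-6170) = 4800

4800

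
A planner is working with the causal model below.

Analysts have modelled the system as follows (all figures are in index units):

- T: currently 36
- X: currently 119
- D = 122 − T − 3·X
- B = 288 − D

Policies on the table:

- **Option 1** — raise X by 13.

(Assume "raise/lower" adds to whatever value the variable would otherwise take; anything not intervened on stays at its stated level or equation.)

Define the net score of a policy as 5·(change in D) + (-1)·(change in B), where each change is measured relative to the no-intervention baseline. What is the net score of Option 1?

Baseline:
  T = 36
  X = 119
  D = 122 − 36 − 3·119 = -271
  B = 288 − (-271) = 559
Option 1 (X + 13):
  T = 36
  X = 119 + 13 = 132
  D = 122 − 36 − 3·132 = -310
  B = 288 − (-310) = 598
ΔD = -310 − (-271) = -39; ΔB = 598 − 559 = 39
Score = 5·(-39) + (-1)·39 = -234

-234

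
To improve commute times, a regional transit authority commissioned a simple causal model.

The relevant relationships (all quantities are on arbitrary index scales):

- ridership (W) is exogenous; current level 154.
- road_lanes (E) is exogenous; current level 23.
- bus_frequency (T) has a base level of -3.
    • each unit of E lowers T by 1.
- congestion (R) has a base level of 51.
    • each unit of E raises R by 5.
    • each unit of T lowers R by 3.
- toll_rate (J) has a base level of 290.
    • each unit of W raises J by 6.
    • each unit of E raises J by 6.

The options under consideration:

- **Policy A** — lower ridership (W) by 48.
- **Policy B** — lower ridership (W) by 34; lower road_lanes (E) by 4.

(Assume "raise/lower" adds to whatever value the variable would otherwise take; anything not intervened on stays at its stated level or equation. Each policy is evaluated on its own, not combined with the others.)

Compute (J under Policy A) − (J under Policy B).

-60

Policy A (W − 48):
  W = 154 − 48 = 106
  E = 23
  J = 290 + 6·106 + 6·23 = 1064
Policy B (W − 34, E − 4):
  W = 154 − 34 = 120
  E = 23 − 4 = 19
  J = 290 + 6·120 + 6·19 = 1124
J: 1064 − 1124 = -60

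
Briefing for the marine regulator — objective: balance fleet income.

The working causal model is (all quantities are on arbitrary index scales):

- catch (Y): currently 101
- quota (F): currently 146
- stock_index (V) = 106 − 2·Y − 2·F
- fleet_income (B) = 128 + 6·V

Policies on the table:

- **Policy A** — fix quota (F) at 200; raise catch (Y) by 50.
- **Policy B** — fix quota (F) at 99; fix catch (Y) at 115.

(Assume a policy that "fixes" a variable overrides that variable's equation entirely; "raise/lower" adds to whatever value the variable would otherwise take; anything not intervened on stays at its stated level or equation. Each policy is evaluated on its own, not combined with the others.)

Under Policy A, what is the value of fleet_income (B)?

-3448

Policy A (F := 200, Y + 50):
  Y = 101 + 50 = 151
  F = 200
  V = 106 − 2·151 − 2·200 = -596
  B = 128 + 6·(-596) = -3448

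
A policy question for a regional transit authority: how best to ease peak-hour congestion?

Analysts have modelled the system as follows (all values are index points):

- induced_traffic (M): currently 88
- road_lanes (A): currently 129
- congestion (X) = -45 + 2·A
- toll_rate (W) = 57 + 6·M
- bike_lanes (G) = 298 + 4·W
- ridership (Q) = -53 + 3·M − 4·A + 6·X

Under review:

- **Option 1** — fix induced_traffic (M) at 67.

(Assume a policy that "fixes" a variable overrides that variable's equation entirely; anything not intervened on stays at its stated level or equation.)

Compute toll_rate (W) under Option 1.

Option 1 (M := 67):
  M = 67
  W = 57 + 6·67 = 459

459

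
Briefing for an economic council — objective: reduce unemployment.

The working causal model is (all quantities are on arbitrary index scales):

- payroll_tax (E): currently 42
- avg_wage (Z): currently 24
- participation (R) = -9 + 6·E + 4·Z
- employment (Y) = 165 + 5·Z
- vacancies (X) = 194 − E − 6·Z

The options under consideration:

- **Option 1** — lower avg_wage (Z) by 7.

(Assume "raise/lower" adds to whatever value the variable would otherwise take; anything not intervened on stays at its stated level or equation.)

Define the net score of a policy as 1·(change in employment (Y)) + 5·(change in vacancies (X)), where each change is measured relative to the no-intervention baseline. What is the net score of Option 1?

Baseline:
  E = 42
  Z = 24
  Y = 165 + 5·24 = 285
  X = 194 − 42 − 6·24 = 8
Option 1 (Z − 7):
  E = 42
  Z = 24 − 7 = 17
  Y = 165 + 5·17 = 250
  X = 194 − 42 − 6·17 = 50
ΔY = 250 − 285 = -35; ΔX = 50 − 8 = 42
Score = 1·(-35) + 5·42 = 175

175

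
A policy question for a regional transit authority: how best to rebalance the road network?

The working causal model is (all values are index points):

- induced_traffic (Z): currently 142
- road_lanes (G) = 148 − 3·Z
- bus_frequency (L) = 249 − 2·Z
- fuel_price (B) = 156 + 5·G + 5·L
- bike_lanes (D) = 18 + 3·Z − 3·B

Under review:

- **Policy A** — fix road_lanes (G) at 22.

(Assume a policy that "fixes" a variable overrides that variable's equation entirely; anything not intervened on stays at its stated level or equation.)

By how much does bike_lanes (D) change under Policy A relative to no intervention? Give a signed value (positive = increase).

-4500

Baseline:
  Z = 142
  G = 148 − 3·142 = -278
  L = 249 − 2·142 = -35
  B = 156 + 5·(-278) + 5·(-35) = -1409
  D = 18 + 3·142 − 3·(-1409) = 4671
Policy A (G := 22):
  Z = 142
  G = 22
  L = 249 − 2·142 = -35
  B = 156 + 5·22 + 5·(-35) = 91
  D = 18 + 3·142 − 3·91 = 171
Change in D: 171 − 4671 = -4500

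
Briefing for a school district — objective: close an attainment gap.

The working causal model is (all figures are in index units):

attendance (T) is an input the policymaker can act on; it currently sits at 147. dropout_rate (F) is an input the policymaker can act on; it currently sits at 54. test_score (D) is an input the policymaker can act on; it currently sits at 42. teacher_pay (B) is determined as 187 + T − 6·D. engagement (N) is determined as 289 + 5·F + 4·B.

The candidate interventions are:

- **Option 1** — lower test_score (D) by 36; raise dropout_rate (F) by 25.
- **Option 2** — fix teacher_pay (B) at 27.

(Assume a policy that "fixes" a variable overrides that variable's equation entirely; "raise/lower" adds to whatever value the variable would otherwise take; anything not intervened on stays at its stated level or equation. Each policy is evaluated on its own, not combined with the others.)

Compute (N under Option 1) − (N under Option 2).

Option 1 (D − 36, F + 25):
  T = 147
  F = 54 + 25 = 79
  D = 42 − 36 = 6
  B = 187 + 147 − 6·6 = 298
  N = 289 + 5·79 + 4·298 = 1876
Option 2 (B := 27):
  T = 147
  F = 54
  D = 42
  B = 27
  N = 289 + 5·54 + 4·27 = 667
N: 1876 − 667 = 1209

1209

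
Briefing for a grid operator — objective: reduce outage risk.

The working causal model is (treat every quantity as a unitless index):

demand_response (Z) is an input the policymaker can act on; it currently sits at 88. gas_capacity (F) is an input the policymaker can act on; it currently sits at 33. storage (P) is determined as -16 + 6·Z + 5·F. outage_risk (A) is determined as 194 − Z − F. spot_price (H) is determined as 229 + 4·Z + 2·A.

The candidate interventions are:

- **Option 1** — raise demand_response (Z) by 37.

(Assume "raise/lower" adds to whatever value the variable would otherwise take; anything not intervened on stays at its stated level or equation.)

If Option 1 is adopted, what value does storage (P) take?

899

Option 1 (Z + 37):
  Z = 88 + 37 = 125
  F = 33
  P = -16 + 6·125 + 5·33 = 899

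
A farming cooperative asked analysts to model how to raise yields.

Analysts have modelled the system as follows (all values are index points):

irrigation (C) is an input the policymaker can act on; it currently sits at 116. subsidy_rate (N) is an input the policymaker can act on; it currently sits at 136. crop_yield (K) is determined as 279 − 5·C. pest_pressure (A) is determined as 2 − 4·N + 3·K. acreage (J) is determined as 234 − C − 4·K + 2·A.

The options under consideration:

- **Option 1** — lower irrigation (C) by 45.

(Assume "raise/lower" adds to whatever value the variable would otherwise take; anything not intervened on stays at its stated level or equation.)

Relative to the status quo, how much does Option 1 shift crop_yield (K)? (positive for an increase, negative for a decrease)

Baseline:
  C = 116
  K = 279 − 5·116 = -301
Option 1 (C − 45):
  C = 116 − 45 = 71
  K = 279 − 5·71 = -76
Change in K: -76 − (-301) = 225

225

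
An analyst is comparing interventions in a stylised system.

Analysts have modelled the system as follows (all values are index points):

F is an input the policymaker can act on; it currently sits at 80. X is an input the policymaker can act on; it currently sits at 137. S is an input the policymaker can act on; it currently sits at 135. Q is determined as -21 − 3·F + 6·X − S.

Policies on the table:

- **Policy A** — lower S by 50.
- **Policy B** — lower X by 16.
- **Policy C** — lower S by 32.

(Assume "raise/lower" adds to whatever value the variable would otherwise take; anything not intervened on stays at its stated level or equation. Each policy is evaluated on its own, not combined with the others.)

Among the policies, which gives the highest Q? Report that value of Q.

476

Policy A (S − 50):
  F = 80
  X = 137
  S = 135 − 50 = 85
  Q = -21 − 3·80 + 6·137 − 85 = 476
Policy B (X − 16):
  F = 80
  X = 137 − 16 = 121
  S = 135
  Q = -21 − 3·80 + 6·121 − 135 = 330
Policy C (S − 32):
  F = 80
  X = 137
  S = 135 − 32 = 103
  Q = -21 − 3·80 + 6·137 − 103 = 458
Comparing — Policy A: Q=476, Policy B: Q=330, Policy C: Q=458. Highest is 476 (Policy A).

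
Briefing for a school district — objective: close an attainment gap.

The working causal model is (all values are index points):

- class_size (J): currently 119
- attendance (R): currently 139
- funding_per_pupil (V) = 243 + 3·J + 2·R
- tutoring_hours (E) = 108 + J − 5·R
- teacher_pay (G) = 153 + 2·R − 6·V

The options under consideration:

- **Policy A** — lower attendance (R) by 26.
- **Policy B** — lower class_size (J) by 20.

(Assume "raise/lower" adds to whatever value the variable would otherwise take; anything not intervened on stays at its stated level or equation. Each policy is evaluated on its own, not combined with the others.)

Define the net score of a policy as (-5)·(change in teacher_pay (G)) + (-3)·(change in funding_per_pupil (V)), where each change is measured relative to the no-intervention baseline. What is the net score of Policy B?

-1620

Baseline:
  J = 119
  R = 139
  V = 243 + 3·119 + 2·139 = 878
  G = 153 + 2·139 − 6·878 = -4837
Policy B (J − 20):
  J = 119 − 20 = 99
  R = 139
  V = 243 + 3·99 + 2·139 = 818
  G = 153 + 2·139 − 6·818 = -4477
ΔG = -4477 − (-4837) = 360; ΔV = 818 − 878 = -60
Score = (-5)·360 + (-3)·(-60) = -1620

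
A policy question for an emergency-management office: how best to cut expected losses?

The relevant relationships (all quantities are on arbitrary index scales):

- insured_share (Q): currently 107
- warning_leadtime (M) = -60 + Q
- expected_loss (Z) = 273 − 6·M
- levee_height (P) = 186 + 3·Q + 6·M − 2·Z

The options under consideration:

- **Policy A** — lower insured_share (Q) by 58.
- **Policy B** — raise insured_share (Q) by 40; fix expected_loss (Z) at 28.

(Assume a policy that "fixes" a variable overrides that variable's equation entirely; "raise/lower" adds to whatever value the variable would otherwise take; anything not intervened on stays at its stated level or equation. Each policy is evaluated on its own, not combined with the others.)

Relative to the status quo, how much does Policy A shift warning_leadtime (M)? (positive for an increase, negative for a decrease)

-58

Baseline:
  Q = 107
  M = -60 + 107 = 47
Policy A (Q − 58):
  Q = 107 − 58 = 49
  M = -60 + 49 = -11
Change in M: -11 − 47 = -58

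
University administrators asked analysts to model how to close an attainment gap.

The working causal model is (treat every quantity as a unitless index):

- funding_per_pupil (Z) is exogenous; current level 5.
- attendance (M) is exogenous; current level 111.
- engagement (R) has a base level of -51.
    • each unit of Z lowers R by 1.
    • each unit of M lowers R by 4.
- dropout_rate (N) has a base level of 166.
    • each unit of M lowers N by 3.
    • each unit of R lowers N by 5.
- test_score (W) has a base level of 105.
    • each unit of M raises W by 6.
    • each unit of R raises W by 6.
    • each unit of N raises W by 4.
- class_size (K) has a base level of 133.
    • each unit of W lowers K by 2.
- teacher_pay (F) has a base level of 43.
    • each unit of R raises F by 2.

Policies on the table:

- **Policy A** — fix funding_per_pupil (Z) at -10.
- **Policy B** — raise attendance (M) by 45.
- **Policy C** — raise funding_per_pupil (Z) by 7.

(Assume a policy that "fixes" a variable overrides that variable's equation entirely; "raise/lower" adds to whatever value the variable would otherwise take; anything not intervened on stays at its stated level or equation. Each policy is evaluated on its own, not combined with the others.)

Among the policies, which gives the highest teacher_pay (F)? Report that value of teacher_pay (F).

-927

Policy A (Z := -10):
  Z = -10
  M = 111
  R = -51 − (-10) − 4·111 = -485
  F = 43 + 2·(-485) = -927
Policy B (M + 45):
  Z = 5
  M = 111 + 45 = 156
  R = -51 − 5 − 4·156 = -680
  F = 43 + 2·(-680) = -1317
Policy C (Z + 7):
  Z = 5 + 7 = 12
  M = 111
  R = -51 − 12 − 4·111 = -507
  F = 43 + 2·(-507) = -971
Comparing — Policy A: F=-927, Policy B: F=-1317, Policy C: F=-971. Highest is -927 (Policy A).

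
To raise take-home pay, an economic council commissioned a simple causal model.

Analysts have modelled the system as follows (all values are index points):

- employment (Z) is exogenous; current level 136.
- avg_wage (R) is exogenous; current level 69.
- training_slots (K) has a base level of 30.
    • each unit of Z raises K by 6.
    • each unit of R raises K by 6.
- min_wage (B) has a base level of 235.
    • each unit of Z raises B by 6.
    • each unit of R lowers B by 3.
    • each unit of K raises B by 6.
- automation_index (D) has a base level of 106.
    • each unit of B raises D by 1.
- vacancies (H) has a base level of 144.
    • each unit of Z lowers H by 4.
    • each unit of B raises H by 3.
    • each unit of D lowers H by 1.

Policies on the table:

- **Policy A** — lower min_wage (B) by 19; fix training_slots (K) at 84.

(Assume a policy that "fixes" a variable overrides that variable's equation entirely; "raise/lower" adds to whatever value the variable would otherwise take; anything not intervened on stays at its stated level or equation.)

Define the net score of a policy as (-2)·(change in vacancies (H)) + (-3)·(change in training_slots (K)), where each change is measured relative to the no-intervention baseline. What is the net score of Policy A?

Baseline:
  Z = 136
  R = 69
  K = 30 + 6·136 + 6·69 = 1260
  B = 235 + 6·136 − 3·69 + 6·1260 = 8404
  D = 106 + 8404 = 8510
  H = 144 − 4·136 + 3·8404 − 8510 = 16302
Policy A (B − 19, K := 84):
  Z = 136
  R = 69
  K = 84
  B = 235 + 6·136 − 3·69 + 6·84 (−19 from intervention) = 1329
  D = 106 + 1329 = 1435
  H = 144 − 4·136 + 3·1329 − 1435 = 2152
ΔH = 2152 − 16302 = -14150; ΔK = 84 − 1260 = -1176
Score = (-2)·(-14150) + (-3)·(-1176) = 31828

31828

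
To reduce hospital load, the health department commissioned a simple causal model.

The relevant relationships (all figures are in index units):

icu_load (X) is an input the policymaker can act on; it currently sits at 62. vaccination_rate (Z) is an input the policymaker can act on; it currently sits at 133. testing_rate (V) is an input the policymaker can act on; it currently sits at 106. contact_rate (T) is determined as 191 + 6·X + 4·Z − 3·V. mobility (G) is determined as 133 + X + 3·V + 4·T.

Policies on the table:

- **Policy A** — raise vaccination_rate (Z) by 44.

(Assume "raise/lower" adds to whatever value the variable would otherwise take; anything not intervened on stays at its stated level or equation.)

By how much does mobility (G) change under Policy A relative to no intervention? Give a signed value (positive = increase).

704

Baseline:
  X = 62
  Z = 133
  V = 106
  T = 191 + 6·62 + 4·133 − 3·106 = 777
  G = 133 + 62 + 3·106 + 4·777 = 3621
Policy A (Z + 44):
  X = 62
  Z = 133 + 44 = 177
  V = 106
  T = 191 + 6·62 + 4·177 − 3·106 = 953
  G = 133 + 62 + 3·106 + 4·953 = 4325
Change in G: 4325 − 3621 = 704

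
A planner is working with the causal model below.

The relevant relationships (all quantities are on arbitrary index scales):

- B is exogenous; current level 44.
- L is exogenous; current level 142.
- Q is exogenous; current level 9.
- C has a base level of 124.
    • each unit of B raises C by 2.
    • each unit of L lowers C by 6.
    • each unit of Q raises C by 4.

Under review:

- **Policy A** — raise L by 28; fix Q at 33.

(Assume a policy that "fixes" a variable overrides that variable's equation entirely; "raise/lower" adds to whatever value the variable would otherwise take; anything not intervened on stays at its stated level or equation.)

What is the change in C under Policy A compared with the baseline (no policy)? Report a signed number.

-72

Baseline:
  B = 44
  L = 142
  Q = 9
  C = 124 + 2·44 − 6·142 + 4·9 = -604
Policy A (L + 28, Q := 33):
  B = 44
  L = 142 + 28 = 170
  Q = 33
  C = 124 + 2·44 − 6·170 + 4·33 = -676
Change in C: -676 − (-604) = -72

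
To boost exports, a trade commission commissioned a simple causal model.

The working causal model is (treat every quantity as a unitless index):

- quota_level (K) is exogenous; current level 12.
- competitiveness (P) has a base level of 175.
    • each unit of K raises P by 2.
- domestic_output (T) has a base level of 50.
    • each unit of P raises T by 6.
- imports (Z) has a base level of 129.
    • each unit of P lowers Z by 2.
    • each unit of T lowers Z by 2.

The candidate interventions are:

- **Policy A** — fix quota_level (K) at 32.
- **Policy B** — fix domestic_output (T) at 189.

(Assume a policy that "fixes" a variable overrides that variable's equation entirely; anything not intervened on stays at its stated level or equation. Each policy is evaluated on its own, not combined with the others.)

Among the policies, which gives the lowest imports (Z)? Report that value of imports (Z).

Policy A (K := 32):
  K = 32
  P = 175 + 2·32 = 239
  T = 50 + 6·239 = 1484
  Z = 129 − 2·239 − 2·1484 = -3317
Policy B (T := 189):
  K = 12
  P = 175 + 2·12 = 199
  T = 189
  Z = 129 − 2·199 − 2·189 = -647
Comparing — Policy A: Z=-3317, Policy B: Z=-647. Lowest is -3317 (Policy A).

-3317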